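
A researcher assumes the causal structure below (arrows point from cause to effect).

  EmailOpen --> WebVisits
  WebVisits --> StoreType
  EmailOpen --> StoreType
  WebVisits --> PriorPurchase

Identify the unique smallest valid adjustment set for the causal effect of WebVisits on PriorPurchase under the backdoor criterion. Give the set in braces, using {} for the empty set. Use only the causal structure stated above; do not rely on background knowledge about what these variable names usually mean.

Variables eligible for adjustment (non-descendants of WebVisits, excluding WebVisits and PriorPurchase): {EmailOpen}.
Backdoor paths from WebVisits to PriorPurchase:
  (none)
With no backdoor paths the empty set already satisfies the criterion, and it is trivially minimal.

{}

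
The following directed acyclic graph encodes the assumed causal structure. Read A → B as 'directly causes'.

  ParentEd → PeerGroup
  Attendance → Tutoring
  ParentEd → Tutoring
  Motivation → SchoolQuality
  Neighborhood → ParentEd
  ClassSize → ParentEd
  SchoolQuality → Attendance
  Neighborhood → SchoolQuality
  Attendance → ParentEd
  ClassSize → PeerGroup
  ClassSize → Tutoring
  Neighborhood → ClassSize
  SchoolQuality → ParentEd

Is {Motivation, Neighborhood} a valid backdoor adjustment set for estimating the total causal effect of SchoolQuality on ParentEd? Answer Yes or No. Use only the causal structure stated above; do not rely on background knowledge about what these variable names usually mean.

Yes

Backdoor paths from SchoolQuality to ParentEd (paths whose first edge points into SchoolQuality):
  P1: SchoolQuality <- Neighborhood -> ClassSize -> ParentEd
  P2: SchoolQuality <- Neighborhood -> ClassSize -> Tutoring <- Attendance -> ParentEd
  P3: SchoolQuality <- Neighborhood -> ClassSize -> Tutoring <- ParentEd
  P4: SchoolQuality <- Neighborhood -> ClassSize -> PeerGroup <- ParentEd
  P5: SchoolQuality <- Neighborhood -> ParentEd
Condition 1 (no descendant of SchoolQuality in the set): holds — descendants of SchoolQuality are {Attendance, ParentEd, PeerGroup, Tutoring}; none are in {Motivation, Neighborhood}.
Condition 2 (every backdoor path blocked by {Motivation, Neighborhood}):
  P1: blocked at fork node Neighborhood ∈ conditioning set.
  P2: blocked at fork node Neighborhood ∈ conditioning set.
  P3: blocked at fork node Neighborhood ∈ conditioning set.
  P4: blocked at fork node Neighborhood ∈ conditioning set.
  P5: blocked at fork node Neighborhood ∈ conditioning set.
{Motivation, Neighborhood} satisfies the backdoor criterion.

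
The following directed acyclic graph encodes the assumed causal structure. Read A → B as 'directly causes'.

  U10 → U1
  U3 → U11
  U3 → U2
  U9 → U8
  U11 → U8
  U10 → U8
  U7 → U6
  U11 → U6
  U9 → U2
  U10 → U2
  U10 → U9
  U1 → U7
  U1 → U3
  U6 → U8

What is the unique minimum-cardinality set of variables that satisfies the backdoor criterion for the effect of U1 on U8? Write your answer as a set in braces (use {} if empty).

Variables eligible for adjustment (non-descendants of U1, excluding U1 and U8): {U10, U9}.
Backdoor paths from U1 to U8:
  P1: U1 <- U10 -> U9 -> U8
  P2: U1 <- U10 -> U9 -> U2 <- U3 -> U11 -> U6 -> U8
  P3: U1 <- U10 -> U9 -> U2 <- U3 -> U11 -> U8
  P4: U1 <- U10 -> U8
  P5: U1 <- U10 -> U2 <- U3 -> U11 -> U6 -> U8
  P6: U1 <- U10 -> U2 <- U3 -> U11 -> U8
  P7: U1 <- U10 -> U2 <- U9 -> U8
The empty set is not sufficient: P1 (U1 <- U10 -> U9 -> U8) has no collider blocking it and no conditioned non-collider, so it is open.
Try {U10}:
  P1: blocked at fork node U10 ∈ conditioning set.
  P2: blocked at fork node U10 ∈ conditioning set.
  P3: blocked at fork node U10 ∈ conditioning set.
  P4: blocked at fork node U10 ∈ conditioning set.
  P5: blocked at fork node U10 ∈ conditioning set.
  P6: blocked at fork node U10 ∈ conditioning set.
  P7: blocked at fork node U10 ∈ conditioning set.
{U10} contains no descendant of U1 and blocks every backdoor path.
No other singleton works — e.g. {U9} leaves P4 open — so {U10} is the unique smallest valid adjustment set.

{U10}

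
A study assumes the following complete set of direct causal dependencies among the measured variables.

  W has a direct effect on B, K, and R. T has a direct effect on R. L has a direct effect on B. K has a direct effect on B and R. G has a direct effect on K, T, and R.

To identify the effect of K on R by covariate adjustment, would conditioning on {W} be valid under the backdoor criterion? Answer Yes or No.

Backdoor paths from K to R (paths whose first edge points into K):
  P1: K <- W -> R
  P2: K <- G -> T -> R
  P3: K <- G -> R
Condition 1 (no descendant of K in the set): holds — descendants of K are {B, R}; none are in {W}.
Condition 2 (every backdoor path blocked by {W}):
  P1: blocked at fork node W ∈ conditioning set.
  P2: open — no interior node is in the conditioning set.
  P3: open — no interior node is in the conditioning set.
{W} does not satisfy the backdoor criterion.

No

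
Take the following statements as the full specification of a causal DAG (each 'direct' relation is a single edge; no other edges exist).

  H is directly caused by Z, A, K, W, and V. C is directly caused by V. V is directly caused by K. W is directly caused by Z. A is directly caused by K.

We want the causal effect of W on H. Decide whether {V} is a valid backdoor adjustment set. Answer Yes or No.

Backdoor paths from W to H (paths whose first edge points into W):
  P1: W <- Z -> H
Condition 1 (no descendant of W in the set): holds — descendants of W are {H}; none are in {V}.
Condition 2 (every backdoor path blocked by {V}):
  P1: open — no interior node is in the conditioning set.
{V} does not satisfy the backdoor criterion.

No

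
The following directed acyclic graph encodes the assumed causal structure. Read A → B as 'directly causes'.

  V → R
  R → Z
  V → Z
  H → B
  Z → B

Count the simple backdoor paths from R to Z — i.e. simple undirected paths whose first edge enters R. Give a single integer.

A backdoor path from R to Z is any simple undirected path whose first edge points into R (i.e. leaves R via a parent).
Parents of R: {V}.
Enumerating:
  P1: R <- V -> Z
That exhausts the simple backdoor paths. Count: 1.

1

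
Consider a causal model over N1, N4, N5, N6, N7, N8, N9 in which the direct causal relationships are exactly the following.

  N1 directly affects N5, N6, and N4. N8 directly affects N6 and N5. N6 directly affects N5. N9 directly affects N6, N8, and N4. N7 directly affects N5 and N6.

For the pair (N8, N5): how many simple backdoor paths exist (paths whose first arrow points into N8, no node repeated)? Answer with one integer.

A backdoor path from N8 to N5 is any simple undirected path whose first edge points into N8 (i.e. leaves N8 via a parent).
Parents of N8: {N9}.
Enumerating:
  P1: N8 <- N9 -> N4 <- N1 -> N6 <- N7 -> N5
  P2: N8 <- N9 -> N4 <- N1 -> N6 -> N5
  P3: N8 <- N9 -> N4 <- N1 -> N5
  P4: N8 <- N9 -> N6 <- N1 -> N5
  P5: N8 <- N9 -> N6 <- N7 -> N5
  P6: N8 <- N9 -> N6 -> N5
That exhausts the simple backdoor paths. Count: 6.

6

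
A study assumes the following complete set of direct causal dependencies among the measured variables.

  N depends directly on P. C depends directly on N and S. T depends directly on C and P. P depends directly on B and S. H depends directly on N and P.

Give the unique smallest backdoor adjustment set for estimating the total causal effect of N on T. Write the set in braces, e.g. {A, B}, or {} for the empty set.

{P}

Variables eligible for adjustment (non-descendants of N, excluding N and T): {B, P, S}.
Backdoor paths from N to T:
  P1: N <- P <- S -> C -> T
  P2: N <- P -> T
The empty set is not sufficient: P1 (N <- P <- S -> C -> T) has no collider blocking it and no conditioned non-collider, so it is open.
Try {P}:
  P1: blocked at chain node P ∈ conditioning set.
  P2: blocked at fork node P ∈ conditioning set.
{P} contains no descendant of N and blocks every backdoor path.
No other singleton works — e.g. {S} leaves P2 open — so {P} is the unique smallest valid adjustment set.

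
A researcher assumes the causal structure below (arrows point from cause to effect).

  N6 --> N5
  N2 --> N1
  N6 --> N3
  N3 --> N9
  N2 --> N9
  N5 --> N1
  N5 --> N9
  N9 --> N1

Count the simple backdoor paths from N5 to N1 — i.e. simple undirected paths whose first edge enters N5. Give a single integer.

A backdoor path from N5 to N1 is any simple undirected path whose first edge points into N5 (i.e. leaves N5 via a parent).
Parents of N5: {N6}.
Enumerating:
  P1: N5 <- N6 -> N3 -> N9 <- N2 -> N1
  P2: N5 <- N6 -> N3 -> N9 -> N1
That exhausts the simple backdoor paths. Count: 2.

2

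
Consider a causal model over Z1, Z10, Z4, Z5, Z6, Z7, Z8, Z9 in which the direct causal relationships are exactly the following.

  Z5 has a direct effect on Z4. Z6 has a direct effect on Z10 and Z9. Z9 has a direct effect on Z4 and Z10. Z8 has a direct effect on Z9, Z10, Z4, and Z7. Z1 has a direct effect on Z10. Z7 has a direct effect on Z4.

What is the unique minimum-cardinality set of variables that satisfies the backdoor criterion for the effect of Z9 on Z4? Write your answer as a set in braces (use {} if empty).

Variables eligible for adjustment (non-descendants of Z9, excluding Z9 and Z4): {Z1, Z5, Z6, Z7, Z8}.
Backdoor paths from Z9 to Z4:
  P1: Z9 <- Z6 -> Z10 <- Z8 -> Z7 -> Z4
  P2: Z9 <- Z6 -> Z10 <- Z8 -> Z4
  P3: Z9 <- Z8 -> Z7 -> Z4
  P4: Z9 <- Z8 -> Z4
The empty set is not sufficient: P3 (Z9 <- Z8 -> Z7 -> Z4) has no collider blocking it and no conditioned non-collider, so it is open.
Try {Z8}:
  P1: blocked at collider Z10 (neither it nor any descendant is in the conditioning set).
  P2: blocked at collider Z10 (neither it nor any descendant is in the conditioning set).
  P3: blocked at fork node Z8 ∈ conditioning set.
  P4: blocked at fork node Z8 ∈ conditioning set.
{Z8} contains no descendant of Z9 and blocks every backdoor path.
No other singleton works — e.g. {Z5} leaves P3 open — so {Z8} is the unique smallest valid adjustment set.

{Z8}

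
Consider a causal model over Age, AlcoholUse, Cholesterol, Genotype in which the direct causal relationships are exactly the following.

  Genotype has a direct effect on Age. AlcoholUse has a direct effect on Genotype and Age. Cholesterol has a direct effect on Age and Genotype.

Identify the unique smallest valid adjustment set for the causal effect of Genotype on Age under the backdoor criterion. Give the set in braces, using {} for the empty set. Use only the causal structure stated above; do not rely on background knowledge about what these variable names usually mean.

Variables eligible for adjustment (non-descendants of Genotype, excluding Genotype and Age): {AlcoholUse, Cholesterol}.
Backdoor paths from Genotype to Age:
  P1: Genotype <- AlcoholUse -> Age
  P2: Genotype <- Cholesterol -> Age
The empty set is not sufficient: P1 (Genotype <- AlcoholUse -> Age) has no collider blocking it and no conditioned non-collider, so it is open.
Try {AlcoholUse, Cholesterol}:
  P1: blocked at fork node AlcoholUse ∈ conditioning set.
  P2: blocked at fork node Cholesterol ∈ conditioning set.
{AlcoholUse, Cholesterol} contains no descendant of Genotype and blocks every backdoor path.
Every element of {AlcoholUse, Cholesterol} is needed (dropping AlcoholUse leaves P1 open; dropping Cholesterol leaves P2 open), so no proper subset is valid.
Among all size-2 subsets of the eligible variables, only {AlcoholUse, Cholesterol} blocks every backdoor path, so it is the unique smallest valid adjustment set.

{AlcoholUse, Cholesterol}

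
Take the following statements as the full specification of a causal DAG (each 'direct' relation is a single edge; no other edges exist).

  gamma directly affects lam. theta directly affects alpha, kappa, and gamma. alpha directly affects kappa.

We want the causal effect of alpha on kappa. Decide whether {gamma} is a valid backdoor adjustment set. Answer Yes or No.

No

Backdoor paths from alpha to kappa (paths whose first edge points into alpha):
  P1: alpha <- theta -> kappa
Condition 1 (no descendant of alpha in the set): holds — descendants of alpha are {kappa}; none are in {gamma}.
Condition 2 (every backdoor path blocked by {gamma}):
  P1: open — no interior node is in the conditioning set.
{gamma} does not satisfy the backdoor criterion.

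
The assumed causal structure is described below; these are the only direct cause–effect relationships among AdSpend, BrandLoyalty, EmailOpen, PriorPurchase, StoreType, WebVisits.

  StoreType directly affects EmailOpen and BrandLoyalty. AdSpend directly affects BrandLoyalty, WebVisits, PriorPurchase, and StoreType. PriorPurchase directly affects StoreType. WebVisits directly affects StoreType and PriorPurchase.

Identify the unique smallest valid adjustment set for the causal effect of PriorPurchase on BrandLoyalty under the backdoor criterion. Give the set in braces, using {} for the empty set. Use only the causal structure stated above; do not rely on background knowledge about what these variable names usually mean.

{AdSpend, WebVisits}

Variables eligible for adjustment (non-descendants of PriorPurchase, excluding PriorPurchase and BrandLoyalty): {AdSpend, WebVisits}.
Backdoor paths from PriorPurchase to BrandLoyalty:
  P1: PriorPurchase <- AdSpend -> WebVisits -> StoreType -> BrandLoyalty
  P2: PriorPurchase <- AdSpend -> StoreType -> BrandLoyalty
  P3: PriorPurchase <- AdSpend -> BrandLoyalty
  P4: PriorPurchase <- WebVisits <- AdSpend -> StoreType -> BrandLoyalty
  P5: PriorPurchase <- WebVisits <- AdSpend -> BrandLoyalty
  P6: PriorPurchase <- WebVisits -> StoreType <- AdSpend -> BrandLoyalty
  P7: PriorPurchase <- WebVisits -> StoreType -> BrandLoyalty
The empty set is not sufficient: P1 (PriorPurchase <- AdSpend -> WebVisits -> StoreType -> BrandLoyalty) has no collider blocking it and no conditioned non-collider, so it is open.
Try {AdSpend, WebVisits}:
  P1: blocked at fork node AdSpend ∈ conditioning set.
  P2: blocked at fork node AdSpend ∈ conditioning set.
  P3: blocked at fork node AdSpend ∈ conditioning set.
  P4: blocked at chain node WebVisits ∈ conditioning set.
  P5: blocked at chain node WebVisits ∈ conditioning set.
  P6: blocked at fork node WebVisits ∈ conditioning set.
  P7: blocked at fork node WebVisits ∈ conditioning set.
{AdSpend, WebVisits} contains no descendant of PriorPurchase and blocks every backdoor path.
Every element of {AdSpend, WebVisits} is needed (dropping AdSpend leaves P2 open; dropping WebVisits leaves P7 open), so no proper subset is valid.
Among all size-2 subsets of the eligible variables, only {AdSpend, WebVisits} blocks every backdoor path, so it is the unique smallest valid adjustment set.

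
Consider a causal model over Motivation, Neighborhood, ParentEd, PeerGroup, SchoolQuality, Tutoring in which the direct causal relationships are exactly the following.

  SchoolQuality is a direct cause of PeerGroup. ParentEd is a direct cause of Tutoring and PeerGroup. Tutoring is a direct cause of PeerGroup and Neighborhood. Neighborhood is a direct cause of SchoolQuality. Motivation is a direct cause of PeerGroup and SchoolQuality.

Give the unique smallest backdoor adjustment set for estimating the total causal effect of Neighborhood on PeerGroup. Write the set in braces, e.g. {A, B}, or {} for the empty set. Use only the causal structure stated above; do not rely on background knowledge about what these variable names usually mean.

Variables eligible for adjustment (non-descendants of Neighborhood, excluding Neighborhood and PeerGroup): {Motivation, ParentEd, Tutoring}.
Backdoor paths from Neighborhood to PeerGroup:
  P1: Neighborhood <- Tutoring <- ParentEd -> PeerGroup
  P2: Neighborhood <- Tutoring -> PeerGroup
The empty set is not sufficient: P1 (Neighborhood <- Tutoring <- ParentEd -> PeerGroup) has no collider blocking it and no conditioned non-collider, so it is open.
Try {Tutoring}:
  P1: blocked at chain node Tutoring ∈ conditioning set.
  P2: blocked at fork node Tutoring ∈ conditioning set.
{Tutoring} contains no descendant of Neighborhood and blocks every backdoor path.
No other singleton works — e.g. {ParentEd} leaves P2 open — so {Tutoring} is the unique smallest valid adjustment set.

{Tutoring}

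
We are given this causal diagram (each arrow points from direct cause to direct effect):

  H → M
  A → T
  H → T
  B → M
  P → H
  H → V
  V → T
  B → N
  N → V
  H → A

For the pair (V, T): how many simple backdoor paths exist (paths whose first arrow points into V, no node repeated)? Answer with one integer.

A backdoor path from V to T is any simple undirected path whose first edge points into V (i.e. leaves V via a parent).
Parents of V: {H, N}.
Enumerating:
  P1: V <- H -> A -> T
  P2: V <- H -> T
  P3: V <- N <- B -> M <- H -> A -> T
  P4: V <- N <- B -> M <- H -> T
That exhausts the simple backdoor paths. Count: 4.

4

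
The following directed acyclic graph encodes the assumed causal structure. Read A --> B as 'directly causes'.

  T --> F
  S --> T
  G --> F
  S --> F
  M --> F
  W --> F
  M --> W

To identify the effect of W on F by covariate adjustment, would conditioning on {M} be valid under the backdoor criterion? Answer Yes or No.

Yes

Backdoor paths from W to F (paths whose first edge points into W):
  P1: W <- M -> F
Condition 1 (no descendant of W in the set): holds — descendants of W are {F}; none are in {M}.
Condition 2 (every backdoor path blocked by {M}):
  P1: blocked at fork node M ∈ conditioning set.
{M} satisfies the backdoor criterion.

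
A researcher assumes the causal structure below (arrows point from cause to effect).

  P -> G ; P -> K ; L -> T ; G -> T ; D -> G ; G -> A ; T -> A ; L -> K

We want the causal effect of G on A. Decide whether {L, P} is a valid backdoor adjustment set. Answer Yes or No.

Yes

Backdoor paths from G to A (paths whose first edge points into G):
  P1: G <- P -> K <- L -> T -> A
Condition 1 (no descendant of G in the set): holds — descendants of G are {A, T}; none are in {L, P}.
Condition 2 (every backdoor path blocked by {L, P}):
  P1: blocked at fork node P ∈ conditioning set.
{L, P} satisfies the backdoor criterion.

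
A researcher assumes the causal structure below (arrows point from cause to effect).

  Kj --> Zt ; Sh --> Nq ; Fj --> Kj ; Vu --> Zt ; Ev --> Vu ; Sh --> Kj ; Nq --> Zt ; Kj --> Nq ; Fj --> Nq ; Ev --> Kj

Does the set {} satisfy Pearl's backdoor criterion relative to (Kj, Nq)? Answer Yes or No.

No

Backdoor paths from Kj to Nq (paths whose first edge points into Kj):
  P1: Kj <- Ev -> Vu -> Zt <- Nq
  P2: Kj <- Sh -> Nq
  P3: Kj <- Fj -> Nq
Condition 1 (no descendant of Kj in the set): holds — descendants of Kj are {Nq, Zt}; none are in {}.
Condition 2 (every backdoor path blocked by {}):
  P1: blocked at collider Zt (neither it nor any descendant is in the conditioning set).
  P2: open — no interior node is in the conditioning set.
  P3: open — no interior node is in the conditioning set.
{} does not satisfy the backdoor criterion.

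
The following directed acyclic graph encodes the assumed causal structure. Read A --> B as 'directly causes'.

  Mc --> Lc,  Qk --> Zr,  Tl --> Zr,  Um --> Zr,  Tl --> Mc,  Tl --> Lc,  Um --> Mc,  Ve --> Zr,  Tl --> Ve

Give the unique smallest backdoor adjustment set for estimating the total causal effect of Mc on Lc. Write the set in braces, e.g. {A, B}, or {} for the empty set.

Variables eligible for adjustment (non-descendants of Mc, excluding Mc and Lc): {Qk, Tl, Um, Ve, Zr}.
Backdoor paths from Mc to Lc:
  P1: Mc <- Tl -> Lc
  P2: Mc <- Um -> Zr <- Tl -> Lc
  P3: Mc <- Um -> Zr <- Ve <- Tl -> Lc
The empty set is not sufficient: P1 (Mc <- Tl -> Lc) has no collider blocking it and no conditioned non-collider, so it is open.
Try {Tl}:
  P1: blocked at fork node Tl ∈ conditioning set.
  P2: blocked at collider Zr (neither it nor any descendant is in the conditioning set).
  P3: blocked at collider Zr (neither it nor any descendant is in the conditioning set).
{Tl} contains no descendant of Mc and blocks every backdoor path.
No other singleton works — e.g. {Um} leaves P1 open — so {Tl} is the unique smallest valid adjustment set.

{Tl}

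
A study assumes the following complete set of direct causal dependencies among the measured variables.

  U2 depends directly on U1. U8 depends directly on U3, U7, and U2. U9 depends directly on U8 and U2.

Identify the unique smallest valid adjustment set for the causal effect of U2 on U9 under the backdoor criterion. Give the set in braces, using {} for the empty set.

Variables eligible for adjustment (non-descendants of U2, excluding U2 and U9): {U1, U3, U7}.
Backdoor paths from U2 to U9:
  (none)
With no backdoor paths the empty set already satisfies the criterion, and it is trivially minimal.

{}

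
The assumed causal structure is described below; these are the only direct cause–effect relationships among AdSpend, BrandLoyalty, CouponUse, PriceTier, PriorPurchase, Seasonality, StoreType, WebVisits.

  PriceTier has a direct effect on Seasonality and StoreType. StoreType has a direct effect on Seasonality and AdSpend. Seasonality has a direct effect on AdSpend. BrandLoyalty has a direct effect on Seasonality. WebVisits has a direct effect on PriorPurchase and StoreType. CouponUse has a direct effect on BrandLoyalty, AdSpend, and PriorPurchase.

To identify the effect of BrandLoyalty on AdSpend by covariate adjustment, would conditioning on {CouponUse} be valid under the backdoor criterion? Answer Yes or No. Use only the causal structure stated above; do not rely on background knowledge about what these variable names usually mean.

Backdoor paths from BrandLoyalty to AdSpend (paths whose first edge points into BrandLoyalty):
  P1: BrandLoyalty <- CouponUse -> PriorPurchase <- WebVisits -> StoreType <- PriceTier -> Seasonality -> AdSpend
  P2: BrandLoyalty <- CouponUse -> PriorPurchase <- WebVisits -> StoreType -> Seasonality -> AdSpend
  P3: BrandLoyalty <- CouponUse -> PriorPurchase <- WebVisits -> StoreType -> AdSpend
  P4: BrandLoyalty <- CouponUse -> AdSpend
Condition 1 (no descendant of BrandLoyalty in the set): holds — descendants of BrandLoyalty are {AdSpend, Seasonality}; none are in {CouponUse}.
Condition 2 (every backdoor path blocked by {CouponUse}):
  P1: blocked at fork node CouponUse ∈ conditioning set.
  P2: blocked at fork node CouponUse ∈ conditioning set.
  P3: blocked at fork node CouponUse ∈ conditioning set.
  P4: blocked at fork node CouponUse ∈ conditioning set.
{CouponUse} satisfies the backdoor criterion.

Yes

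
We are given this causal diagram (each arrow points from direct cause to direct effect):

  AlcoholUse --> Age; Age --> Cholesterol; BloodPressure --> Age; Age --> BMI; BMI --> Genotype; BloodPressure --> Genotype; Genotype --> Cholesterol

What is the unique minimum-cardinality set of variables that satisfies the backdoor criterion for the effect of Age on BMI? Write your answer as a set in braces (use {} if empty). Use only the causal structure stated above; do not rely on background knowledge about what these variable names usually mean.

Variables eligible for adjustment (non-descendants of Age, excluding Age and BMI): {AlcoholUse, BloodPressure}.
Backdoor paths from Age to BMI:
  P1: Age <- BloodPressure -> Genotype <- BMI
Each backdoor path contains an unconditioned collider, so every path is already blocked with the empty conditioning set:
  P1: blocked at collider Genotype (neither it nor any descendant is in the conditioning set).
The empty set is therefore the unique smallest valid set.

{}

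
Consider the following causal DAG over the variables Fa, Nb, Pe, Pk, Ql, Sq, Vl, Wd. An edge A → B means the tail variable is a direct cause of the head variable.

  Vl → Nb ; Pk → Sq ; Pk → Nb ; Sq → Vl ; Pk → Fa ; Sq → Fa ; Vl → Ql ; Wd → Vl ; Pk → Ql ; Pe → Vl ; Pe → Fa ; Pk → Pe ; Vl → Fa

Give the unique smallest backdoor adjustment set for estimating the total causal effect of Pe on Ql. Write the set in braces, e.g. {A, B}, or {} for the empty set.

{Pk}

Variables eligible for adjustment (non-descendants of Pe, excluding Pe and Ql): {Pk, Sq, Wd}.
Backdoor paths from Pe to Ql:
  P1: Pe <- Pk -> Sq -> Vl -> Ql
  P2: Pe <- Pk -> Sq -> Fa <- Vl -> Ql
  P3: Pe <- Pk -> Fa <- Sq -> Vl -> Ql
  P4: Pe <- Pk -> Fa <- Vl -> Ql
  P5: Pe <- Pk -> Ql
  P6: Pe <- Pk -> Nb <- Vl -> Ql
The empty set is not sufficient: P1 (Pe <- Pk -> Sq -> Vl -> Ql) has no collider blocking it and no conditioned non-collider, so it is open.
Try {Pk}:
  P1: blocked at fork node Pk ∈ conditioning set.
  P2: blocked at fork node Pk ∈ conditioning set.
  P3: blocked at fork node Pk ∈ conditioning set.
  P4: blocked at fork node Pk ∈ conditioning set.
  P5: blocked at fork node Pk ∈ conditioning set.
  P6: blocked at fork node Pk ∈ conditioning set.
{Pk} contains no descendant of Pe and blocks every backdoor path.
No other singleton works — e.g. {Wd} leaves P1 open — so {Pk} is the unique smallest valid adjustment set.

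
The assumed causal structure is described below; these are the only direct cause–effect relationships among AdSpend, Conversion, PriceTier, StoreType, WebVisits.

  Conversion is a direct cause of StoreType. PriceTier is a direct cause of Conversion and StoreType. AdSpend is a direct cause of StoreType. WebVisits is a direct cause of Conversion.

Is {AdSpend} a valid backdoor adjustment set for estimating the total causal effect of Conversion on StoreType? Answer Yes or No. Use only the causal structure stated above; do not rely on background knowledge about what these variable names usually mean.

Backdoor paths from Conversion to StoreType (paths whose first edge points into Conversion):
  P1: Conversion <- PriceTier -> StoreType
Condition 1 (no descendant of Conversion in the set): holds — descendants of Conversion are {StoreType}; none are in {AdSpend}.
Condition 2 (every backdoor path blocked by {AdSpend}):
  P1: open — no interior node is in the conditioning set.
{AdSpend} does not satisfy the backdoor criterion.

No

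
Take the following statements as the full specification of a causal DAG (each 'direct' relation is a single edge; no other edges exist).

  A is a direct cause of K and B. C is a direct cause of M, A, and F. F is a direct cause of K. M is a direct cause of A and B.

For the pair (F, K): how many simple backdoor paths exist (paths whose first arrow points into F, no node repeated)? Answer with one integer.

A backdoor path from F to K is any simple undirected path whose first edge points into F (i.e. leaves F via a parent).
Parents of F: {C}.
Enumerating:
  P1: F <- C -> M -> A -> K
  P2: F <- C -> M -> B <- A -> K
  P3: F <- C -> A -> K
That exhausts the simple backdoor paths. Count: 3.

3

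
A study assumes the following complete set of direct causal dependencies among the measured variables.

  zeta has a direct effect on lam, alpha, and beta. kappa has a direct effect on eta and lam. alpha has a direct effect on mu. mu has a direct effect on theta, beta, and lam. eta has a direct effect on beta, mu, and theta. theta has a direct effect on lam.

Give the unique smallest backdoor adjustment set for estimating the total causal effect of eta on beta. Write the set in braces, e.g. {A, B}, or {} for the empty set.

{}

Variables eligible for adjustment (non-descendants of eta, excluding eta and beta): {alpha, kappa, zeta}.
Backdoor paths from eta to beta:
  P1: eta <- kappa -> lam <- zeta -> alpha -> mu -> beta
  P2: eta <- kappa -> lam <- zeta -> beta
  P3: eta <- kappa -> lam <- mu <- alpha <- zeta -> beta
  P4: eta <- kappa -> lam <- mu -> beta
  P5: eta <- kappa -> lam <- theta <- mu <- alpha <- zeta -> beta
  P6: eta <- kappa -> lam <- theta <- mu -> beta
Each backdoor path contains an unconditioned collider, so every path is already blocked with the empty conditioning set:
  P1: blocked at collider lam (neither it nor any descendant is in the conditioning set).
  P2: blocked at collider lam (neither it nor any descendant is in the conditioning set).
  P3: blocked at collider lam (neither it nor any descendant is in the conditioning set).
  P4: blocked at collider lam (neither it nor any descendant is in the conditioning set).
  P5: blocked at collider lam (neither it nor any descendant is in the conditioning set).
  P6: blocked at collider lam (neither it nor any descendant is in the conditioning set).
The empty set is therefore the unique smallest valid set.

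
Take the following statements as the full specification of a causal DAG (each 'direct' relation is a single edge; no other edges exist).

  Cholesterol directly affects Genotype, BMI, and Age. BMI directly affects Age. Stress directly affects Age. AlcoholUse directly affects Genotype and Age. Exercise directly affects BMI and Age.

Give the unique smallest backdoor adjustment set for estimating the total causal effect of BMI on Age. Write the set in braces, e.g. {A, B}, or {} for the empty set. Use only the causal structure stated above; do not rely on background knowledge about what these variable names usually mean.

Variables eligible for adjustment (non-descendants of BMI, excluding BMI and Age): {AlcoholUse, Cholesterol, Exercise, Genotype, Stress}.
Backdoor paths from BMI to Age:
  P1: BMI <- Cholesterol -> Genotype <- AlcoholUse -> Age
  P2: BMI <- Cholesterol -> Age
  P3: BMI <- Exercise -> Age
The empty set is not sufficient: P2 (BMI <- Cholesterol -> Age) has no collider blocking it and no conditioned non-collider, so it is open.
Try {Cholesterol, Exercise}:
  P1: blocked at fork node Cholesterol ∈ conditioning set.
  P2: blocked at fork node Cholesterol ∈ conditioning set.
  P3: blocked at fork node Exercise ∈ conditioning set.
{Cholesterol, Exercise} contains no descendant of BMI and blocks every backdoor path.
Every element of {Cholesterol, Exercise} is needed (dropping Cholesterol leaves P2 open; dropping Exercise leaves P3 open), so no proper subset is valid.
Among all size-2 subsets of the eligible variables, only {Cholesterol, Exercise} blocks every backdoor path, so it is the unique smallest valid adjustment set.

{Cholesterol, Exercise}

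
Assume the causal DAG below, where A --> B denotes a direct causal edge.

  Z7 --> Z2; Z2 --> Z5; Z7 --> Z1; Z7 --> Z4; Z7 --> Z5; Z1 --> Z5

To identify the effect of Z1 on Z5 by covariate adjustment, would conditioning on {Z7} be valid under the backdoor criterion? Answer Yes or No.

Backdoor paths from Z1 to Z5 (paths whose first edge points into Z1):
  P1: Z1 <- Z7 -> Z2 -> Z5
  P2: Z1 <- Z7 -> Z5
Condition 1 (no descendant of Z1 in the set): holds — descendants of Z1 are {Z5}; none are in {Z7}.
Condition 2 (every backdoor path blocked by {Z7}):
  P1: blocked at fork node Z7 ∈ conditioning set.
  P2: blocked at fork node Z7 ∈ conditioning set.
{Z7} satisfies the backdoor criterion.

Yes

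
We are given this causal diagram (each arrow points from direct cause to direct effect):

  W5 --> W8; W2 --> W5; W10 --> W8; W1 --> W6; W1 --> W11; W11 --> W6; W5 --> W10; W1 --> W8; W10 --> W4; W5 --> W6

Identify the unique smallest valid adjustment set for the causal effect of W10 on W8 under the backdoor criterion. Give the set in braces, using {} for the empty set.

{W5}

Variables eligible for adjustment (non-descendants of W10, excluding W10 and W8): {W1, W11, W2, W5, W6}.
Backdoor paths from W10 to W8:
  P1: W10 <- W5 -> W8
  P2: W10 <- W5 -> W6 <- W1 -> W8
  P3: W10 <- W5 -> W6 <- W11 <- W1 -> W8
The empty set is not sufficient: P1 (W10 <- W5 -> W8) has no collider blocking it and no conditioned non-collider, so it is open.
Try {W5}:
  P1: blocked at fork node W5 ∈ conditioning set.
  P2: blocked at fork node W5 ∈ conditioning set.
  P3: blocked at fork node W5 ∈ conditioning set.
{W5} contains no descendant of W10 and blocks every backdoor path.
No other singleton works — e.g. {W2} leaves P1 open — so {W5} is the unique smallest valid adjustment set.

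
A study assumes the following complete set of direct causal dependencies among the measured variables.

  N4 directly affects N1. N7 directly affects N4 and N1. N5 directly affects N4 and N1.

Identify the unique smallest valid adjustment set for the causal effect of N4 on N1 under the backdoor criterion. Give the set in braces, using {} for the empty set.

{N5, N7}

Variables eligible for adjustment (non-descendants of N4, excluding N4 and N1): {N5, N7}.
Backdoor paths from N4 to N1:
  P1: N4 <- N7 -> N1
  P2: N4 <- N5 -> N1
The empty set is not sufficient: P1 (N4 <- N7 -> N1) has no collider blocking it and no conditioned non-collider, so it is open.
Try {N5, N7}:
  P1: blocked at fork node N7 ∈ conditioning set.
  P2: blocked at fork node N5 ∈ conditioning set.
{N5, N7} contains no descendant of N4 and blocks every backdoor path.
Every element of {N5, N7} is needed (dropping N5 leaves P2 open; dropping N7 leaves P1 open), so no proper subset is valid.
Among all size-2 subsets of the eligible variables, only {N5, N7} blocks every backdoor path, so it is the unique smallest valid adjustment set.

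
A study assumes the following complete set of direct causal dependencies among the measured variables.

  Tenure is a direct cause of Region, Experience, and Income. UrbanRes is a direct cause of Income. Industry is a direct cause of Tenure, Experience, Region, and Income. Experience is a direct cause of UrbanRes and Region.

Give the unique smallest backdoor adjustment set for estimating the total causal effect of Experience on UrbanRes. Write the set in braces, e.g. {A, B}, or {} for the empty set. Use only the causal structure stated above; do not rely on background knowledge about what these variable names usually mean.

Variables eligible for adjustment (non-descendants of Experience, excluding Experience and UrbanRes): {Industry, Tenure}.
Backdoor paths from Experience to UrbanRes:
  P1: Experience <- Industry -> Tenure -> Income <- UrbanRes
  P2: Experience <- Industry -> Income <- UrbanRes
  P3: Experience <- Industry -> Region <- Tenure -> Income <- UrbanRes
  P4: Experience <- Tenure <- Industry -> Income <- UrbanRes
  P5: Experience <- Tenure -> Income <- UrbanRes
  P6: Experience <- Tenure -> Region <- Industry -> Income <- UrbanRes
Each backdoor path contains an unconditioned collider, so every path is already blocked with the empty conditioning set:
  P1: blocked at collider Income (neither it nor any descendant is in the conditioning set).
  P2: blocked at collider Income (neither it nor any descendant is in the conditioning set).
  P3: blocked at collider Region (neither it nor any descendant is in the conditioning set).
  P4: blocked at collider Income (neither it nor any descendant is in the conditioning set).
  P5: blocked at collider Income (neither it nor any descendant is in the conditioning set).
  P6: blocked at collider Region (neither it nor any descendant is in the conditioning set).
The empty set is therefore the unique smallest valid set.

{}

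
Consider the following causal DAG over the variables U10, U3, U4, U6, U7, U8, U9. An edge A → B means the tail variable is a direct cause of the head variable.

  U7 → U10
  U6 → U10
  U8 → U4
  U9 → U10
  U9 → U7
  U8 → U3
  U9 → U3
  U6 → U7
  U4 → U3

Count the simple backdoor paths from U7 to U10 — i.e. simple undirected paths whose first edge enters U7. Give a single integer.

2

A backdoor path from U7 to U10 is any simple undirected path whose first edge points into U7 (i.e. leaves U7 via a parent).
Parents of U7: {U6, U9}.
Enumerating:
  P1: U7 <- U6 -> U10
  P2: U7 <- U9 -> U10
That exhausts the simple backdoor paths. Count: 2.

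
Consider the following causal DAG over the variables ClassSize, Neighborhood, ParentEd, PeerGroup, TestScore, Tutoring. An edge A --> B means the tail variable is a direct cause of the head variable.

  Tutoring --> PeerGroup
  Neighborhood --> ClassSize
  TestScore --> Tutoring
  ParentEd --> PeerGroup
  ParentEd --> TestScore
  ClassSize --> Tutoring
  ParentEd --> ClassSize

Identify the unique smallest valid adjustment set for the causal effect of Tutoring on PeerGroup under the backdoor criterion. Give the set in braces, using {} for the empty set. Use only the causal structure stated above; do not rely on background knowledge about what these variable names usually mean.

{ParentEd}

Variables eligible for adjustment (non-descendants of Tutoring, excluding Tutoring and PeerGroup): {ClassSize, Neighborhood, ParentEd, TestScore}.
Backdoor paths from Tutoring to PeerGroup:
  P1: Tutoring <- ClassSize <- ParentEd -> PeerGroup
  P2: Tutoring <- TestScore <- ParentEd -> PeerGroup
The empty set is not sufficient: P1 (Tutoring <- ClassSize <- ParentEd -> PeerGroup) has no collider blocking it and no conditioned non-collider, so it is open.
Try {ParentEd}:
  P1: blocked at fork node ParentEd ∈ conditioning set.
  P2: blocked at fork node ParentEd ∈ conditioning set.
{ParentEd} contains no descendant of Tutoring and blocks every backdoor path.
No other singleton works — e.g. {Neighborhood} leaves P1 open — so {ParentEd} is the unique smallest valid adjustment set.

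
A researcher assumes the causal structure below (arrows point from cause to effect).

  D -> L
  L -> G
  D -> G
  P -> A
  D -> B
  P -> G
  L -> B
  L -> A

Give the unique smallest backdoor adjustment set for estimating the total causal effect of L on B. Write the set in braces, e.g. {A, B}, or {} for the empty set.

Variables eligible for adjustment (non-descendants of L, excluding L and B): {D, P}.
Backdoor paths from L to B:
  P1: L <- D -> B
The empty set is not sufficient: P1 (L <- D -> B) has no collider blocking it and no conditioned non-collider, so it is open.
Try {D}:
  P1: blocked at fork node D ∈ conditioning set.
{D} contains no descendant of L and blocks every backdoor path.
No other singleton works — e.g. {P} leaves P1 open — so {D} is the unique smallest valid adjustment set.

{D}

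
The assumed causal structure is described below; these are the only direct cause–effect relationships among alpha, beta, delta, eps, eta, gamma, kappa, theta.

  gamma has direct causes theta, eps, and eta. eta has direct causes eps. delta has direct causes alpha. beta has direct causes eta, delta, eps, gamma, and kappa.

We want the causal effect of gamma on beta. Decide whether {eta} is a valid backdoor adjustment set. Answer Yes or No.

Backdoor paths from gamma to beta (paths whose first edge points into gamma):
  P1: gamma <- eps -> eta -> beta
  P2: gamma <- eps -> beta
  P3: gamma <- eta <- eps -> beta
  P4: gamma <- eta -> beta
Condition 1 (no descendant of gamma in the set): holds — descendants of gamma are {beta}; none are in {eta}.
Condition 2 (every backdoor path blocked by {eta}):
  P1: blocked at chain node eta ∈ conditioning set.
  P2: open — no interior node is in the conditioning set.
  P3: blocked at chain node eta ∈ conditioning set.
  P4: blocked at fork node eta ∈ conditioning set.
{eta} does not satisfy the backdoor criterion.

No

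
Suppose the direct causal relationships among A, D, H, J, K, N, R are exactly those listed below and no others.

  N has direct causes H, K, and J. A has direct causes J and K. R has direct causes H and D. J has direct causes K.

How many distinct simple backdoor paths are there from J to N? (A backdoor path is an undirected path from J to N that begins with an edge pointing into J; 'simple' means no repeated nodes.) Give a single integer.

A backdoor path from J to N is any simple undirected path whose first edge points into J (i.e. leaves J via a parent).
Parents of J: {K}.
Enumerating:
  P1: J <- K -> N
That exhausts the simple backdoor paths. Count: 1.

1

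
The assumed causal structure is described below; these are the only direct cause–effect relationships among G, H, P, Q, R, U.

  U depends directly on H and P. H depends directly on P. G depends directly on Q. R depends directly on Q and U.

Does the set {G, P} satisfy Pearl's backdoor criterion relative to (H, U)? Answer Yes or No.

Backdoor paths from H to U (paths whose first edge points into H):
  P1: H <- P -> U
Condition 1 (no descendant of H in the set): holds — descendants of H are {R, U}; none are in {G, P}.
Condition 2 (every backdoor path blocked by {G, P}):
  P1: blocked at fork node P ∈ conditioning set.
{G, P} satisfies the backdoor criterion.

Yes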